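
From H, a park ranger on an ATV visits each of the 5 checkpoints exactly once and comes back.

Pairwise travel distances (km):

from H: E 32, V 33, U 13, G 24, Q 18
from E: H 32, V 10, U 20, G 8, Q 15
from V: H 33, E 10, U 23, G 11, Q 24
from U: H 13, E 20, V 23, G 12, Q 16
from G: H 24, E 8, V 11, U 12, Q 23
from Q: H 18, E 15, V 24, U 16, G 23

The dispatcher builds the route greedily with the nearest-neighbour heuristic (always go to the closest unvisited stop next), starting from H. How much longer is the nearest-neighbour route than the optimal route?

Excess over optimum: 6 km.

H: U=13, Q=18, G=24, E=32, V=33 ⇒ U
U: G=12, Q=16, E=20, V=23 ⇒ G
G: E=8, V=11, Q=23 ⇒ E
E: V=10, Q=15 ⇒ V
V: Q=24 ⇒ Q
NN route H → U → G → E → V → Q → H costs 85.
Optimal: H → U → G → V → E → Q → H costs 79 (by enumerating all 60 distinct tours).
Excess = 85 − 79 = 6.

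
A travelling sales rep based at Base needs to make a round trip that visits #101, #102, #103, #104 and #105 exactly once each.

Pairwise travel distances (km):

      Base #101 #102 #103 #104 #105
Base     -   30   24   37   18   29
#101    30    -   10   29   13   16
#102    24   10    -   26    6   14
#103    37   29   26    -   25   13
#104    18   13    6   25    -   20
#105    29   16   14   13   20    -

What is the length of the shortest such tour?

With 5 stops there are 5!/2 = 60 distinct round trips (a route and its reverse cost the same).
Base-#101-#102-#103-#104-#105-Base: 30+10+26+25+20+29 = 140
Base-#101-#102-#103-#105-#104-Base: 30+10+26+13+20+18 = 117
Base-#101-#102-#104-#103-#105-Base: 30+10+6+25+13+29 = 113
Base-#101-#102-#104-#105-#103-Base: 30+10+6+20+13+37 = 116
Base-#101-#102-#105-#103-#104-Base: 30+10+14+13+25+18 = 110
Base-#101-#102-#105-#104-#103-Base: 30+10+14+20+25+37 = 136
Base-#101-#103-#102-#104-#105-Base: 30+29+26+6+20+29 = 140
Base-#101-#103-#102-#105-#104-Base: 30+29+26+14+20+18 = 137
Base-#101-#103-#104-#102-#105-Base: 30+29+25+6+14+29 = 133
Base-#101-#103-#104-#105-#102-Base: 30+29+25+20+14+24 = 142
Base-#101-#103-#105-#102-#104-Base: 30+29+13+14+6+18 = 110
Base-#101-#103-#105-#104-#102-Base: 30+29+13+20+6+24 = 122
Base-#101-#104-#102-#103-#105-Base: 30+13+6+26+13+29 = 117
Base-#101-#104-#102-#105-#103-Base: 30+13+6+14+13+37 = 113
… (46 more)
Base-#103-#105-#101-#102-#104-Base: 37+13+16+10+6+18 = 100  ← best
The minimum is 100.
One optimal route: Base → #103 → #105 → #101 → #102 → #104 → Base (or its reverse).

100 km — the shortest possible round trip.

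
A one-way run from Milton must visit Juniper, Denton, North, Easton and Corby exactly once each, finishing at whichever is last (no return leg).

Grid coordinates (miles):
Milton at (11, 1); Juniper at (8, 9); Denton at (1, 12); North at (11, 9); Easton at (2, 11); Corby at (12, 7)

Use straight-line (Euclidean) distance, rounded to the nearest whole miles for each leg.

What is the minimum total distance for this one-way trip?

There are 5! = 120 possible orderings.
Milton - Juniper - Denton - North - Easton - Corby: 9+8+10+9+11 = 47
Milton - Juniper - Denton - North - Corby - Easton: 9+8+10+2+11 = 40
Milton - Juniper - Denton - Easton - North - Corby: 9+8+1+9+2 = 29
Milton - Juniper - Denton - Easton - Corby - North: 9+8+1+11+2 = 31
Milton - Juniper - Denton - Corby - North - Easton: 9+8+12+2+9 = 40
Milton - Juniper - Denton - Corby - Easton - North: 9+8+12+11+9 = 49
Milton - Juniper - North - Denton - Easton - Corby: 9+3+10+1+11 = 34
Milton - Juniper - North - Denton - Corby - Easton: 9+3+10+12+11 = 45
Milton - Juniper - North - Easton - Denton - Corby: 9+3+9+1+12 = 34
Milton - Juniper - North - Easton - Corby - Denton: 9+3+9+11+12 = 44
Milton - Juniper - North - Corby - Denton - Easton: 9+3+2+12+1 = 27
Milton - Juniper - North - Corby - Easton - Denton: 9+3+2+11+1 = 26
Milton - Juniper - Easton - Denton - North - Corby: 9+6+1+10+2 = 28
Milton - Juniper - Easton - Denton - Corby - North: 9+6+1+12+2 = 30
… (106 more)
Milton - Corby - North - Juniper - Easton - Denton: 6+2+3+6+1 = 18  ← best
The minimum is 18.
One shortest path: Milton → Corby → North → Juniper → Easton → Denton.

Shortest open route: 18 miles.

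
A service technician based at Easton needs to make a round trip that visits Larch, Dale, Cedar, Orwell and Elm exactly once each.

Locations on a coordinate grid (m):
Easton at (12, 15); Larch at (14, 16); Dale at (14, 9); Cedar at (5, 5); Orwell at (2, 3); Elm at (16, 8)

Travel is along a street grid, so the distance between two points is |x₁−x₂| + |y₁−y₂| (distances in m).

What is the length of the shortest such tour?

Easton-Larch-Dale-Cedar-Orwell-Elm-Easton: 3+7+13+5+19+11 = 58
Easton-Larch-Dale-Cedar-Elm-Orwell-Easton: 3+7+13+14+19+22 = 78
Easton-Larch-Dale-Orwell-Cedar-Elm-Easton: 3+7+18+5+14+11 = 58
Easton-Larch-Dale-Orwell-Elm-Cedar-Easton: 3+7+18+19+14+17 = 78
Easton-Larch-Dale-Elm-Cedar-Orwell-Easton: 3+7+3+14+5+22 = 54
Easton-Larch-Dale-Elm-Orwell-Cedar-Easton: 3+7+3+19+5+17 = 54
Easton-Larch-Cedar-Dale-Orwell-Elm-Easton: 3+20+13+18+19+11 = 84
Easton-Larch-Cedar-Dale-Elm-Orwell-Easton: 3+20+13+3+19+22 = 80
Easton-Larch-Cedar-Orwell-Dale-Elm-Easton: 3+20+5+18+3+11 = 60
Easton-Larch-Cedar-Orwell-Elm-Dale-Easton: 3+20+5+19+3+8 = 58
Easton-Larch-Cedar-Elm-Dale-Orwell-Easton: 3+20+14+3+18+22 = 80
Easton-Larch-Cedar-Elm-Orwell-Dale-Easton: 3+20+14+19+18+8 = 82
Easton-Larch-Orwell-Dale-Cedar-Elm-Easton: 3+25+18+13+14+11 = 84
Easton-Larch-Orwell-Dale-Elm-Cedar-Easton: 3+25+18+3+14+17 = 80
… (46 more)
The minimum is 54.
One optimal route: Easton → Larch → Dale → Elm → Cedar → Orwell → Easton (or its reverse).

54 m — the shortest possible round trip.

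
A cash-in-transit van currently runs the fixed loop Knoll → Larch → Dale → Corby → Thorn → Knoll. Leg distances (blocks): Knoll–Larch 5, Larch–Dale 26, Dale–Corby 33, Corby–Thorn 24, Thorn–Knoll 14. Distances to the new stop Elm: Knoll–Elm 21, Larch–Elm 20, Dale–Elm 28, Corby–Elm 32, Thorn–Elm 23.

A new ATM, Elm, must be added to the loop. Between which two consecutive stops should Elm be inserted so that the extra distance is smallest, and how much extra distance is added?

Insertion cost between consecutive stops i–j is d(i,Elm) + d(Elm,j) − d(i,j):
  between Knoll and Larch: 21 + 20 − 5 = 36
  between Larch and Dale: 20 + 28 − 26 = 22
  between Dale and Corby: 28 + 32 − 33 = 27
  between Corby and Thorn: 32 + 23 − 24 = 31
  between Thorn and Knoll: 23 + 21 − 14 = 30
Cheapest insertion is between Larch and Dale, adding 22.
New total = 102 + 22 = 124.

+22 blocks — insert Elm between Larch and Dale.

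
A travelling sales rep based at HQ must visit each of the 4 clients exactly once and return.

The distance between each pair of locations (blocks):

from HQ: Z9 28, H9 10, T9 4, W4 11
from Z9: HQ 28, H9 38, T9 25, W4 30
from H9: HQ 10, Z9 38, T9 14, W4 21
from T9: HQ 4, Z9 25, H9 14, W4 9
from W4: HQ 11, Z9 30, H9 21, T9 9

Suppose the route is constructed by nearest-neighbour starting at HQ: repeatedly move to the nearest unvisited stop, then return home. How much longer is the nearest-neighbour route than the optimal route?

HQ: T9=4, H9=10, W4=11, Z9=28 ⇒ T9
T9: W4=9, H9=14, Z9=25 ⇒ W4
W4: H9=21, Z9=30 ⇒ H9
H9: Z9=38 ⇒ Z9
NN route HQ → T9 → W4 → H9 → Z9 → HQ costs 100.
Optimal: HQ → H9 → T9 → Z9 → W4 → HQ costs 90 (by enumerating all 12 distinct tours).
Excess = 100 − 90 = 10.

The nearest-neighbour route is 10 blocks longer than optimal.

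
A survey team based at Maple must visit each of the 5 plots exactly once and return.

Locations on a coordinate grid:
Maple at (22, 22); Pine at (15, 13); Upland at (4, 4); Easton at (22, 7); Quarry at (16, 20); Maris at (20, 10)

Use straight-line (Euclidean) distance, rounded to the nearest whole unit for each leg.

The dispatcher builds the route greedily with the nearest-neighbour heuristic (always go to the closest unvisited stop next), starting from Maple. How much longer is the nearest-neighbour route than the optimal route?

Maple: Quarry=6, Pine=11, Maris=12, Easton=15, Upland=25 ⇒ Quarry
Quarry: Pine=7, Maris=11, Easton=14, Upland=20 ⇒ Pine
Pine: Maris=6, Easton=9, Upland=14 ⇒ Maris
Maris: Easton=4, Upland=17 ⇒ Easton
Easton: Upland=18 ⇒ Upland
NN route Maple → Quarry → Pine → Maris → Easton → Upland → Maple costs 66.
Optimal: Maple → Quarry → Pine → Upland → Easton → Maris → Maple costs 61 (by enumerating all 60 distinct tours).
Excess = 66 − 61 = 5.

Excess over optimum: 5.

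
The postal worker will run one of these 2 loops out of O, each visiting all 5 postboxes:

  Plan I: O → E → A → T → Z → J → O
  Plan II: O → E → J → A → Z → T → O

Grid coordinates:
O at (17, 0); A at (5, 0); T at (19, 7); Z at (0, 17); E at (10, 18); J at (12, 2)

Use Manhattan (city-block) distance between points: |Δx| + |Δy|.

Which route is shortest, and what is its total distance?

Shortest is Plan II, total 112.

Plan I: 25 + 23 + 21 + 29 + 27 + 7 = 132
Plan II: 25 + 18 + 9 + 22 + 29 + 9 = 112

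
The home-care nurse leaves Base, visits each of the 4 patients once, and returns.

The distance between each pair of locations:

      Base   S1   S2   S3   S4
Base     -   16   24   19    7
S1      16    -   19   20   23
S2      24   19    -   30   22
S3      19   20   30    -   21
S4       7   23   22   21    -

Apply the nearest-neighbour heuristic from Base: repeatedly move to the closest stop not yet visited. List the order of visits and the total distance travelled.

From Base: distances to unvisited — S4=7, S1=16, S3=19, S2=24. Nearest is S4 (7).
From S4: distances to unvisited — S3=21, S2=22, S1=23. Nearest is S3 (21).
From S3: distances to unvisited — S1=20, S2=30. Nearest is S1 (20).
From S1: distances to unvisited — S2=19. Nearest is S2 (19).
Return S2→Base: 24.
Total = 7 + 21 + 20 + 19 + 24 = 91.

Nearest-neighbour total = 91; route Base → S4 → S3 → S1 → S2 → Base.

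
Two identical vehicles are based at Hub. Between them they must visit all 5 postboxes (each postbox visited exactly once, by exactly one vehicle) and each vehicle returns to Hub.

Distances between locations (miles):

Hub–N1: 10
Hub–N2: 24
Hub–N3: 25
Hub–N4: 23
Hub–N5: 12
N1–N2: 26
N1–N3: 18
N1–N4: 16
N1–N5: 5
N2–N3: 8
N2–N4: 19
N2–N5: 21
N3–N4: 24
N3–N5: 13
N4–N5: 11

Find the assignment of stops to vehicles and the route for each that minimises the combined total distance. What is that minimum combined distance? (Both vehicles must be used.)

95 miles — the smallest possible combined total.

There are 2^4 − 1 = 15 ways to divide the 5 stops into two non-empty groups. For each, the best each vehicle can do is its own shortest tour through its group:
  {N1} + {N2, N3, N4, N5}: 20 + 75 = 95
  {N2} + {N1, N3, N4, N5}: 48 + 75 = 123
  {N1, N2} + {N3, N4, N5}: 60 + 72 = 132
  {N3} + {N1, N2, N4, N5}: 50 + 69 = 119
  {N1, N3} + {N2, N4, N5}: 53 + 66 = 119
  {N2, N3} + {N1, N4, N5}: 57 + 49 = 106
  … (15 splits in total)
Best: vehicle 1 Hub → N1 → Hub = 20; vehicle 2 Hub → N3 → N2 → N4 → N5 → Hub = 75; combined 95.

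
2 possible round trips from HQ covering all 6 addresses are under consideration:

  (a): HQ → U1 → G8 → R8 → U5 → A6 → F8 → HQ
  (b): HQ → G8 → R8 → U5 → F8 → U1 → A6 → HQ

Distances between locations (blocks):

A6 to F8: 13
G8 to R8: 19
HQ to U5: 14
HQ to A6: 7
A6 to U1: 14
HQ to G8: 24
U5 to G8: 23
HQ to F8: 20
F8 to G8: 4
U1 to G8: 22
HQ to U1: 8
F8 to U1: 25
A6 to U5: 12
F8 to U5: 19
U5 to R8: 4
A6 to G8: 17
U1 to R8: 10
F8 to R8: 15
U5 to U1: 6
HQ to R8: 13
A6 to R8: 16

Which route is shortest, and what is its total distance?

(a): 8 + 22 + 19 + 4 + 12 + 13 + 20 = 98
(b): 24 + 19 + 4 + 19 + 25 + 14 + 7 = 112

98 blocks — (a) is the shortest.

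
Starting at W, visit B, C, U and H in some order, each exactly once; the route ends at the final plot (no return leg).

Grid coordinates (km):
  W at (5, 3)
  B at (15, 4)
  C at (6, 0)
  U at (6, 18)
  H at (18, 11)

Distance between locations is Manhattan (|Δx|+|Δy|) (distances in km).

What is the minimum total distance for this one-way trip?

There are 4! = 24 possible orderings.
W - B - C - U - H: 11+13+18+19 = 61
W - B - C - H - U: 11+13+23+19 = 66
W - B - U - C - H: 11+23+18+23 = 75
W - B - U - H - C: 11+23+19+23 = 76
W - B - H - C - U: 11+10+23+18 = 62
W - B - H - U - C: 11+10+19+18 = 58
W - C - B - U - H: 4+13+23+19 = 59
W - C - B - H - U: 4+13+10+19 = 46
W - C - U - B - H: 4+18+23+10 = 55
W - C - U - H - B: 4+18+19+10 = 51
W - C - H - B - U: 4+23+10+23 = 60
W - C - H - U - B: 4+23+19+23 = 69
W - U - B - C - H: 16+23+13+23 = 75
W - U - B - H - C: 16+23+10+23 = 72
… (10 more)
The minimum is 46.
One shortest path: W → C → B → H → U.

46 km — the minimum one-way total.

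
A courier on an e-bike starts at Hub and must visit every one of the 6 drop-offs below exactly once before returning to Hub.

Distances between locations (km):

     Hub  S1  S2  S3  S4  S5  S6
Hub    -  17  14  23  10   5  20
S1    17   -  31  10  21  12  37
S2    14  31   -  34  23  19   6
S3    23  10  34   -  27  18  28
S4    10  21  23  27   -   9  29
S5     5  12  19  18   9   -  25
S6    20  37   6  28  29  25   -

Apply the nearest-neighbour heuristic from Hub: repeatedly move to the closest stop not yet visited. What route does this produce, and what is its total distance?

From Hub: distances to unvisited — S5=5, S4=10, S2=14, S1=17, S6=20, S3=23. Nearest is S5 (5).
From S5: distances to unvisited — S4=9, S1=12, S3=18, S2=19, S6=25. Nearest is S4 (9).
From S4: distances to unvisited — S1=21, S2=23, S3=27, S6=29. Nearest is S1 (21).
From S1: distances to unvisited — S3=10, S2=31, S6=37. Nearest is S3 (10).
From S3: distances to unvisited — S6=28, S2=34. Nearest is S6 (28).
From S6: distances to unvisited — S2=6. Nearest is S2 (6).
Return S2→Hub: 14.
Total = 5 + 9 + 21 + 10 + 28 + 6 + 14 = 93.

Total distance 93 km via the nearest-neighbour route Hub → S5 → S4 → S1 → S3 → S6 → S2 → Hub.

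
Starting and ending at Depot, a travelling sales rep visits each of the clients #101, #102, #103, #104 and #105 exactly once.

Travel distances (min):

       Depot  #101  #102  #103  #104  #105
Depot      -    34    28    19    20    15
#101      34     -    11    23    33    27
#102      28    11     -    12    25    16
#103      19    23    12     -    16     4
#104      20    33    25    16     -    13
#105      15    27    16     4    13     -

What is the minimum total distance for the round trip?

Depot-#101-#102-#103-#104-#105-Depot: 34+11+12+16+13+15 = 101
Depot-#101-#102-#103-#105-#104-Depot: 34+11+12+4+13+20 = 94
Depot-#101-#102-#104-#103-#105-Depot: 34+11+25+16+4+15 = 105
Depot-#101-#102-#104-#105-#103-Depot: 34+11+25+13+4+19 = 106
Depot-#101-#102-#105-#103-#104-Depot: 34+11+16+4+16+20 = 101
Depot-#101-#102-#105-#104-#103-Depot: 34+11+16+13+16+19 = 109
Depot-#101-#103-#102-#104-#105-Depot: 34+23+12+25+13+15 = 122
Depot-#101-#103-#102-#105-#104-Depot: 34+23+12+16+13+20 = 118
Depot-#101-#103-#104-#102-#105-Depot: 34+23+16+25+16+15 = 129
Depot-#101-#103-#104-#105-#102-Depot: 34+23+16+13+16+28 = 130
Depot-#101-#103-#105-#102-#104-Depot: 34+23+4+16+25+20 = 122
Depot-#101-#103-#105-#104-#102-Depot: 34+23+4+13+25+28 = 127
Depot-#101-#104-#102-#103-#105-Depot: 34+33+25+12+4+15 = 123
Depot-#101-#104-#102-#105-#103-Depot: 34+33+25+16+4+19 = 131
… (46 more)
The minimum is 94.
One optimal route: Depot → #101 → #102 → #103 → #105 → #104 → Depot (or its reverse).

Minimum total distance: 94 min.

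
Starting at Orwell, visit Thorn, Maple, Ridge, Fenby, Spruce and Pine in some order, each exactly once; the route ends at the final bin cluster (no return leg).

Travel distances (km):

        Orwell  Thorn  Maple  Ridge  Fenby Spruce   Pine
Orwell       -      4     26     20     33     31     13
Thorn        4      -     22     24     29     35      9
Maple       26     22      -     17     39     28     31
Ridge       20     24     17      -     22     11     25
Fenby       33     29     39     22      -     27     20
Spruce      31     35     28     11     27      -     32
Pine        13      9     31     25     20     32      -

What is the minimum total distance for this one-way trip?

88 km — the minimum one-way total.

There are 6! = 720 possible orderings.
Orwell→Thorn→Maple→Ridge→Fenby→Spruce→Pine: 4+22+17+22+27+32 = 124
Orwell→Thorn→Maple→Ridge→Fenby→Pine→Spruce: 4+22+17+22+20+32 = 117
Orwell→Thorn→Maple→Ridge→Spruce→Fenby→Pine: 4+22+17+11+27+20 = 101
Orwell→Thorn→Maple→Ridge→Spruce→Pine→Fenby: 4+22+17+11+32+20 = 106
Orwell→Thorn→Maple→Ridge→Pine→Fenby→Spruce: 4+22+17+25+20+27 = 115
Orwell→Thorn→Maple→Ridge→Pine→Spruce→Fenby: 4+22+17+25+32+27 = 127
Orwell→Thorn→Maple→Fenby→Ridge→Spruce→Pine: 4+22+39+22+11+32 = 130
Orwell→Thorn→Maple→Fenby→Ridge→Pine→Spruce: 4+22+39+22+25+32 = 144
… (712 more)
Orwell→Thorn→Pine→Fenby→Spruce→Ridge→Maple: 4+9+20+27+11+17 = 88  ← best
The minimum is 88.
One shortest path: Orwell → Thorn → Pine → Fenby → Spruce → Ridge → Maple.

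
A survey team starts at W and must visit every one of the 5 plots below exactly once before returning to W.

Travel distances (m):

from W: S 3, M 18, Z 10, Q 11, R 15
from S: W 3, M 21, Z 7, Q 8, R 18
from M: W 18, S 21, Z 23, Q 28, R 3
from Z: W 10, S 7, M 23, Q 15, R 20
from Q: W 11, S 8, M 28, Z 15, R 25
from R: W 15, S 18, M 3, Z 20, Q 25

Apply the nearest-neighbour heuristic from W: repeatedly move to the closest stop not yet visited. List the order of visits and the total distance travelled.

At W the remaining stops are S 3, Z 10, Q 11, R 15, M 18; go to S.
At S the remaining stops are Z 7, Q 8, R 18, M 21; go to Z.
At Z the remaining stops are Q 15, R 20, M 23; go to Q.
At Q the remaining stops are R 25, M 28; go to R.
At R the remaining stops are M 3; go to M.
Return M→W: 18.
Total = 3 + 7 + 15 + 25 + 3 + 18 = 71.

71 m along W → S → Z → Q → R → M → W.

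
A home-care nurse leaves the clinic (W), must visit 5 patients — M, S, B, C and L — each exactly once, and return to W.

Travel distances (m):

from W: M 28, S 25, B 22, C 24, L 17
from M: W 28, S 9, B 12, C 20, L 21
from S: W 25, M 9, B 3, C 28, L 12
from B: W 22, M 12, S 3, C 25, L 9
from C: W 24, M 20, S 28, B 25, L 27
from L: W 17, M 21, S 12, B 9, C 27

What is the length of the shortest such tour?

82 m — the shortest possible round trip.

There are 60 distinct closed tours to check (reversals are equivalent).
W→M→S→B→C→L→W: 28+9+3+25+27+17 = 109
W→M→S→B→L→C→W: 28+9+3+9+27+24 = 100
W→M→S→C→B→L→W: 28+9+28+25+9+17 = 116
W→M→S→C→L→B→W: 28+9+28+27+9+22 = 123
W→M→S→L→B→C→W: 28+9+12+9+25+24 = 107
W→M→S→L→C→B→W: 28+9+12+27+25+22 = 123
W→M→B→S→C→L→W: 28+12+3+28+27+17 = 115
W→M→B→S→L→C→W: 28+12+3+12+27+24 = 106
W→M→B→C→S→L→W: 28+12+25+28+12+17 = 122
W→M→B→C→L→S→W: 28+12+25+27+12+25 = 129
W→M→B→L→S→C→W: 28+12+9+12+28+24 = 113
W→M→B→L→C→S→W: 28+12+9+27+28+25 = 129
W→M→C→S→B→L→W: 28+20+28+3+9+17 = 105
W→M→C→S→L→B→W: 28+20+28+12+9+22 = 119
… (46 more)
W→C→M→S→B→L→W: 24+20+9+3+9+17 = 82  ← best
The minimum is 82.
One optimal route: W → C → M → S → B → L → W (or its reverse).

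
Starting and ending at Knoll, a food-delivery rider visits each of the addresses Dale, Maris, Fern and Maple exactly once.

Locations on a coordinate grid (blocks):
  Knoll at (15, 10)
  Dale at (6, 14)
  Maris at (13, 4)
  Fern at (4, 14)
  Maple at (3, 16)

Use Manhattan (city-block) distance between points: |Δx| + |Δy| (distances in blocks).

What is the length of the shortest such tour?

48 blocks — the shortest possible round trip.

There are 12 distinct closed tours to check (reversals are equivalent).
Knoll - Dale - Maris - Fern - Maple - Knoll: 13+17+19+3+18 = 70
Knoll - Dale - Maris - Maple - Fern - Knoll: 13+17+22+3+15 = 70
Knoll - Dale - Fern - Maris - Maple - Knoll: 13+2+19+22+18 = 74
Knoll - Dale - Fern - Maple - Maris - Knoll: 13+2+3+22+8 = 48
Knoll - Dale - Maple - Maris - Fern - Knoll: 13+5+22+19+15 = 74
Knoll - Dale - Maple - Fern - Maris - Knoll: 13+5+3+19+8 = 48
Knoll - Maris - Dale - Fern - Maple - Knoll: 8+17+2+3+18 = 48
Knoll - Maris - Dale - Maple - Fern - Knoll: 8+17+5+3+15 = 48
Knoll - Maris - Fern - Dale - Maple - Knoll: 8+19+2+5+18 = 52
Knoll - Maris - Maple - Dale - Fern - Knoll: 8+22+5+2+15 = 52
Knoll - Fern - Dale - Maris - Maple - Knoll: 15+2+17+22+18 = 74
Knoll - Fern - Maris - Dale - Maple - Knoll: 15+19+17+5+18 = 74
The minimum is 48.
One optimal route: Knoll → Dale → Fern → Maple → Maris → Knoll (or its reverse).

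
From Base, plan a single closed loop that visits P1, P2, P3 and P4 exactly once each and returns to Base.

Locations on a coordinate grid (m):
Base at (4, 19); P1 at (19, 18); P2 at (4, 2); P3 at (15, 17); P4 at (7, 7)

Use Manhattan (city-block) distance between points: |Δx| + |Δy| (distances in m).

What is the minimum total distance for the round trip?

There are 12 distinct closed tours to check (reversals are equivalent).
Base - P1 - P2 - P3 - P4 - Base: 16+31+26+18+15 = 106
Base - P1 - P2 - P4 - P3 - Base: 16+31+8+18+13 = 86
Base - P1 - P3 - P2 - P4 - Base: 16+5+26+8+15 = 70
Base - P1 - P3 - P4 - P2 - Base: 16+5+18+8+17 = 64
Base - P1 - P4 - P2 - P3 - Base: 16+23+8+26+13 = 86
Base - P1 - P4 - P3 - P2 - Base: 16+23+18+26+17 = 100
Base - P2 - P1 - P3 - P4 - Base: 17+31+5+18+15 = 86
Base - P2 - P1 - P4 - P3 - Base: 17+31+23+18+13 = 102
Base - P2 - P3 - P1 - P4 - Base: 17+26+5+23+15 = 86
Base - P2 - P4 - P1 - P3 - Base: 17+8+23+5+13 = 66
Base - P3 - P1 - P2 - P4 - Base: 13+5+31+8+15 = 72
Base - P3 - P2 - P1 - P4 - Base: 13+26+31+23+15 = 108
The minimum is 64.
One optimal route: Base → P1 → P3 → P4 → P2 → Base (or its reverse).

64 m — the shortest possible round trip.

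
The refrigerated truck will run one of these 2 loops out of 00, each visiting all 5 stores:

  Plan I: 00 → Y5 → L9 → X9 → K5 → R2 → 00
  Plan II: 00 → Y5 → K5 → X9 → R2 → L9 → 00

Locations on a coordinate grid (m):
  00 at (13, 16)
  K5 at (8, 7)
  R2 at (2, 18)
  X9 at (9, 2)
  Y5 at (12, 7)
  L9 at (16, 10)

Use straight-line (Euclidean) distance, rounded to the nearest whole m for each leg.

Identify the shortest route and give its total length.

Plan I: 9 + 5 + 11 + 5 + 13 + 11 = 54
Plan II: 9 + 4 + 5 + 17 + 16 + 7 = 58

Shortest is Plan I, total 54 m.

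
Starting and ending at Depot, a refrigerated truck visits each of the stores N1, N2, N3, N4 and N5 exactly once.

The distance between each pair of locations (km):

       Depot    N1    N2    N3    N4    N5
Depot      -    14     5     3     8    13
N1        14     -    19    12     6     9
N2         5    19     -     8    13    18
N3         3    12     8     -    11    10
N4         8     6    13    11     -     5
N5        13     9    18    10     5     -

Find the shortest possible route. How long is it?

Shortest round trip = 46 km.

Depot - N1 - N2 - N3 - N4 - N5 - Depot: 14+19+8+11+5+13 = 70
Depot - N1 - N2 - N3 - N5 - N4 - Depot: 14+19+8+10+5+8 = 64
Depot - N1 - N2 - N4 - N3 - N5 - Depot: 14+19+13+11+10+13 = 80
Depot - N1 - N2 - N4 - N5 - N3 - Depot: 14+19+13+5+10+3 = 64
Depot - N1 - N2 - N5 - N3 - N4 - Depot: 14+19+18+10+11+8 = 80
Depot - N1 - N2 - N5 - N4 - N3 - Depot: 14+19+18+5+11+3 = 70
Depot - N1 - N3 - N2 - N4 - N5 - Depot: 14+12+8+13+5+13 = 65
Depot - N1 - N3 - N2 - N5 - N4 - Depot: 14+12+8+18+5+8 = 65
Depot - N1 - N3 - N4 - N2 - N5 - Depot: 14+12+11+13+18+13 = 81
Depot - N1 - N3 - N4 - N5 - N2 - Depot: 14+12+11+5+18+5 = 65
Depot - N1 - N3 - N5 - N2 - N4 - Depot: 14+12+10+18+13+8 = 75
Depot - N1 - N3 - N5 - N4 - N2 - Depot: 14+12+10+5+13+5 = 59
Depot - N1 - N4 - N2 - N3 - N5 - Depot: 14+6+13+8+10+13 = 64
Depot - N1 - N4 - N2 - N5 - N3 - Depot: 14+6+13+18+10+3 = 64
… (46 more)
Depot - N2 - N3 - N5 - N1 - N4 - Depot: 5+8+10+9+6+8 = 46  ← best
The minimum is 46.
One optimal route: Depot → N2 → N3 → N5 → N1 → N4 → Depot (or its reverse).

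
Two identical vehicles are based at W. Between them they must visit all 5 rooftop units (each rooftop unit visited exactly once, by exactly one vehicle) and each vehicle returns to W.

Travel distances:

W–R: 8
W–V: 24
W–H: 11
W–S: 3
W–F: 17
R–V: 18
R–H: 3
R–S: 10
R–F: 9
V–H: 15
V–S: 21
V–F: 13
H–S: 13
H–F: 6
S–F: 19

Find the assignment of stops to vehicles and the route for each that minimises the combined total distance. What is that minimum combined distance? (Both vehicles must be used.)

Minimum combined distance: 60.

Try each way of splitting the stops between the two vehicles (each non-empty) and, for each split, find the best tour for each vehicle:
  {R} + {V, H, S, F}: 16 + 54 = 70
  {V} + {R, H, S, F}: 48 + 39 = 87
  {R, V} + {H, S, F}: 50 + 39 = 89
  {H} + {R, V, S, F}: 22 + 54 = 76
  {R, H} + {V, S, F}: 22 + 54 = 76
  {V, H} + {R, S, F}: 50 + 39 = 89
  … (15 splits in total)
  {S} + {R, V, H, F}: 6 + 54 = 60  ← best
Best: vehicle 1 W → S → W = 6; vehicle 2 W → R → H → F → V → W = 54; combined 60.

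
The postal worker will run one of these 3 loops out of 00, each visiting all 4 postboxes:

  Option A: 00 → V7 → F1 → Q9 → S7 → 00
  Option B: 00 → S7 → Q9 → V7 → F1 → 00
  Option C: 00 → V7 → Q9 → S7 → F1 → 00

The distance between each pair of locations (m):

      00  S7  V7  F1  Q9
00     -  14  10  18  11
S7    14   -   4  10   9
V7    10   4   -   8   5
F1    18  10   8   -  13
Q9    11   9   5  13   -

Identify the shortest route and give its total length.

52 m — Option C is the shortest.

Option A: 10 + 8 + 13 + 9 + 14 = 54
Option B: 14 + 9 + 5 + 8 + 18 = 54
Option C: 10 + 5 + 9 + 10 + 18 = 52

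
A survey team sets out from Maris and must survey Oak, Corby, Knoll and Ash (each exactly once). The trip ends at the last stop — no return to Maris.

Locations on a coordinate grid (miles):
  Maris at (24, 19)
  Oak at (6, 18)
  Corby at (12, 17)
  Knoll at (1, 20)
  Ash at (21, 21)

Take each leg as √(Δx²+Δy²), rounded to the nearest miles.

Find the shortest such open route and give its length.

There are 4! = 24 possible orderings.
Maris - Oak - Corby - Knoll - Ash: 18+6+11+20 = 55
Maris - Oak - Corby - Ash - Knoll: 18+6+10+20 = 54
Maris - Oak - Knoll - Corby - Ash: 18+5+11+10 = 44
Maris - Oak - Knoll - Ash - Corby: 18+5+20+10 = 53
Maris - Oak - Ash - Corby - Knoll: 18+15+10+11 = 54
Maris - Oak - Ash - Knoll - Corby: 18+15+20+11 = 64
Maris - Corby - Oak - Knoll - Ash: 12+6+5+20 = 43
Maris - Corby - Oak - Ash - Knoll: 12+6+15+20 = 53
Maris - Corby - Knoll - Oak - Ash: 12+11+5+15 = 43
Maris - Corby - Knoll - Ash - Oak: 12+11+20+15 = 58
Maris - Corby - Ash - Oak - Knoll: 12+10+15+5 = 42
Maris - Corby - Ash - Knoll - Oak: 12+10+20+5 = 47
Maris - Knoll - Oak - Corby - Ash: 23+5+6+10 = 44
Maris - Knoll - Oak - Ash - Corby: 23+5+15+10 = 53
… (10 more)
Maris - Ash - Corby - Oak - Knoll: 4+10+6+5 = 25  ← best
The minimum is 25.
One shortest path: Maris → Ash → Corby → Oak → Knoll.

25 miles — the minimum one-way total.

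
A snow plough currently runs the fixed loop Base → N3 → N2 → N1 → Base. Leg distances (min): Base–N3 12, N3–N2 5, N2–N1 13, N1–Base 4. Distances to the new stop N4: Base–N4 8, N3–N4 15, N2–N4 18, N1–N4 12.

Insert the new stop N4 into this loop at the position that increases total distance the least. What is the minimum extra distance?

Insertion cost between consecutive stops i–j is d(i,N4) + d(N4,j) − d(i,j):
  between Base and N3: 8 + 15 − 12 = 11
  between N3 and N2: 15 + 18 − 5 = 28
  between N2 and N1: 18 + 12 − 13 = 17
  between N1 and Base: 12 + 8 − 4 = 16
Cheapest insertion is between Base and N3, adding 11.
New total = 34 + 11 = 45.

Minimum extra distance: 11 min, inserting N4 between Base and N3.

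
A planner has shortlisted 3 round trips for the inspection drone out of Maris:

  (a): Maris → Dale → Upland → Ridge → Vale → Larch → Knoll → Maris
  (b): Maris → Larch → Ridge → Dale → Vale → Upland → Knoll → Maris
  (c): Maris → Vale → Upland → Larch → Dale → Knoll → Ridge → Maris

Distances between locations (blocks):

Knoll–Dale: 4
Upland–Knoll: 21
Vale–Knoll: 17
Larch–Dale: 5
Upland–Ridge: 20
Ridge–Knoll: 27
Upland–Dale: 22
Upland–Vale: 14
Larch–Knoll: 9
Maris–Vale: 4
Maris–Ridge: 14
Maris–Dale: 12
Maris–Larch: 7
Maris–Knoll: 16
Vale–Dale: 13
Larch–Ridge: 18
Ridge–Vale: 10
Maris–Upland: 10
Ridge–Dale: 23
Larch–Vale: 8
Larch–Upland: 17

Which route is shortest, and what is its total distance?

(a): 12 + 22 + 20 + 10 + 8 + 9 + 16 = 97
(b): 7 + 18 + 23 + 13 + 14 + 21 + 16 = 112
(c): 4 + 14 + 17 + 5 + 4 + 27 + 14 = 85

Shortest is (c), total 85 blocks.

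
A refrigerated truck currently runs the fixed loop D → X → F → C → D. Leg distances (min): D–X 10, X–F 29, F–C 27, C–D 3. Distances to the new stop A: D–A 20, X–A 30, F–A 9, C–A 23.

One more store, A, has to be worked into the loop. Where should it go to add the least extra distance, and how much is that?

Minimum extra distance: 5 min, inserting A between F and C.

Insertion cost between consecutive stops i–j is d(i,A) + d(A,j) − d(i,j):
  between D and X: 20 + 30 − 10 = 40
  between X and F: 30 + 9 − 29 = 10
  between F and C: 9 + 23 − 27 = 5
  between C and D: 23 + 20 − 3 = 40
Cheapest insertion is between F and C, adding 5.
New total = 69 + 5 = 74.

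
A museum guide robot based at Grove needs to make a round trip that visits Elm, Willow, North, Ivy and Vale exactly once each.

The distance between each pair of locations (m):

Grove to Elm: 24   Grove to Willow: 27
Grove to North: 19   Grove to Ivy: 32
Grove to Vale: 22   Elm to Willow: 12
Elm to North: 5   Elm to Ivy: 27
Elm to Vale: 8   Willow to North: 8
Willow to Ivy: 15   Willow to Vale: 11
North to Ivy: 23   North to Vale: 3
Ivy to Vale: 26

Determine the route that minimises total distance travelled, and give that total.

Grove-Elm-Willow-North-Ivy-Vale-Grove: 24+12+8+23+26+22 = 115
Grove-Elm-Willow-North-Vale-Ivy-Grove: 24+12+8+3+26+32 = 105
Grove-Elm-Willow-Ivy-North-Vale-Grove: 24+12+15+23+3+22 = 99
Grove-Elm-Willow-Ivy-Vale-North-Grove: 24+12+15+26+3+19 = 99
Grove-Elm-Willow-Vale-North-Ivy-Grove: 24+12+11+3+23+32 = 105
Grove-Elm-Willow-Vale-Ivy-North-Grove: 24+12+11+26+23+19 = 115
Grove-Elm-North-Willow-Ivy-Vale-Grove: 24+5+8+15+26+22 = 100
Grove-Elm-North-Willow-Vale-Ivy-Grove: 24+5+8+11+26+32 = 106
Grove-Elm-North-Ivy-Willow-Vale-Grove: 24+5+23+15+11+22 = 100
Grove-Elm-North-Ivy-Vale-Willow-Grove: 24+5+23+26+11+27 = 116
Grove-Elm-North-Vale-Willow-Ivy-Grove: 24+5+3+11+15+32 = 90
Grove-Elm-North-Vale-Ivy-Willow-Grove: 24+5+3+26+15+27 = 100
Grove-Elm-Ivy-Willow-North-Vale-Grove: 24+27+15+8+3+22 = 99
Grove-Elm-Ivy-Willow-Vale-North-Grove: 24+27+15+11+3+19 = 99
… (46 more)
Grove-North-Vale-Elm-Willow-Ivy-Grove: 19+3+8+12+15+32 = 89  ← best
The minimum is 89.
One optimal route: Grove → North → Vale → Elm → Willow → Ivy → Grove (or its reverse).

89 m — the shortest possible round trip.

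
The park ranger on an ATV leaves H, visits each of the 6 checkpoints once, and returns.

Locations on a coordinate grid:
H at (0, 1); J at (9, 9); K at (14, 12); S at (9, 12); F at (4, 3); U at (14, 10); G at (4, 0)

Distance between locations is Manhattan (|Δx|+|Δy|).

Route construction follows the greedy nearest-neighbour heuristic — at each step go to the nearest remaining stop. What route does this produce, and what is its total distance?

52 along H → G → F → J → S → K → U → H.

At H the remaining stops are G 5, F 6, J 17, S 20, U 23, K 25; go to G.
At G the remaining stops are F 3, J 14, S 17, U 20, K 22; go to F.
At F the remaining stops are J 11, S 14, U 17, K 19; go to J.
At J the remaining stops are S 3, U 6, K 8; go to S.
At S the remaining stops are K 5, U 7; go to K.
At K the remaining stops are U 2; go to U.
Return U→H: 23.
Total = 5 + 3 + 11 + 3 + 5 + 2 + 23 = 52.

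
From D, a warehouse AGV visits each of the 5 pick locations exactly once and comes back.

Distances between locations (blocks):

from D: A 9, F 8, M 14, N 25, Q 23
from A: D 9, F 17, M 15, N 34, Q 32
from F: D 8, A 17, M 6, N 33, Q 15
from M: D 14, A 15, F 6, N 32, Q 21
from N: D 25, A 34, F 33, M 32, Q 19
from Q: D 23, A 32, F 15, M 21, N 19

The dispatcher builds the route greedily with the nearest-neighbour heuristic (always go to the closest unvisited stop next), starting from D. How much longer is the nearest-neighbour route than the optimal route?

D: F=8, A=9, M=14, Q=23, N=25 ⇒ F
F: M=6, Q=15, A=17, N=33 ⇒ M
M: A=15, Q=21, N=32 ⇒ A
A: Q=32, N=34 ⇒ Q
Q: N=19 ⇒ N
NN route D → F → M → A → Q → N → D costs 105.
Optimal: D → A → M → F → Q → N → D costs 89 (by enumerating all 60 distinct tours).
Excess = 105 − 89 = 16.

Excess over optimum: 16 blocks.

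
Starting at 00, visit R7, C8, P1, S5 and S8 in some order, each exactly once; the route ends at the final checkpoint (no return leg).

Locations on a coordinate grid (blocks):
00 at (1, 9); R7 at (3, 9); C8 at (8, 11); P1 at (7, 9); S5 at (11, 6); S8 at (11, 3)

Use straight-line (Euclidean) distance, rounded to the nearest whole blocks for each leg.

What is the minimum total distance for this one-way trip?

Minimum one-way distance = 17 blocks.

There are 5! = 120 possible orderings.
00 → R7 → C8 → P1 → S5 → S8: 2+5+2+5+3 = 17
00 → R7 → C8 → P1 → S8 → S5: 2+5+2+7+3 = 19
00 → R7 → C8 → S5 → P1 → S8: 2+5+6+5+7 = 25
00 → R7 → C8 → S5 → S8 → P1: 2+5+6+3+7 = 23
00 → R7 → C8 → S8 → P1 → S5: 2+5+9+7+5 = 28
00 → R7 → C8 → S8 → S5 → P1: 2+5+9+3+5 = 24
00 → R7 → P1 → C8 → S5 → S8: 2+4+2+6+3 = 17
00 → R7 → P1 → C8 → S8 → S5: 2+4+2+9+3 = 20
00 → R7 → P1 → S5 → C8 → S8: 2+4+5+6+9 = 26
00 → R7 → P1 → S5 → S8 → C8: 2+4+5+3+9 = 23
00 → R7 → P1 → S8 → C8 → S5: 2+4+7+9+6 = 28
00 → R7 → P1 → S8 → S5 → C8: 2+4+7+3+6 = 22
00 → R7 → S5 → C8 → P1 → S8: 2+9+6+2+7 = 26
00 → R7 → S5 → C8 → S8 → P1: 2+9+6+9+7 = 33
… (106 more)
The minimum is 17.
One shortest path: 00 → R7 → C8 → P1 → S5 → S8.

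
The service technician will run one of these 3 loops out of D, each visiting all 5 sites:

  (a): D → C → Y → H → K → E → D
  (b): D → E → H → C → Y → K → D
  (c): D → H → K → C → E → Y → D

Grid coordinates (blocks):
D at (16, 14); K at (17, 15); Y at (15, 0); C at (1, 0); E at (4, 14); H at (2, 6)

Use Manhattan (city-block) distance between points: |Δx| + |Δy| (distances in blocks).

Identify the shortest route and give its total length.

(a): 29 + 14 + 19 + 24 + 14 + 12 = 112
(b): 12 + 10 + 7 + 14 + 17 + 2 = 62
(c): 22 + 24 + 31 + 17 + 25 + 15 = 134

62 blocks — (b) is the shortest.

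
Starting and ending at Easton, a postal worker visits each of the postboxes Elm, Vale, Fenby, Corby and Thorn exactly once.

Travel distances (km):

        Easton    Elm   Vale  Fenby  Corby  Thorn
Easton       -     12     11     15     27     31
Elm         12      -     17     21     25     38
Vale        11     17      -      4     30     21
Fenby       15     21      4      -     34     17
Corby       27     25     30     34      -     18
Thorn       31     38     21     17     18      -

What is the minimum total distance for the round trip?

There are 60 distinct closed tours to check (reversals are equivalent).
Easton-Elm-Vale-Fenby-Corby-Thorn-Easton: 12+17+4+34+18+31 = 116
Easton-Elm-Vale-Fenby-Thorn-Corby-Easton: 12+17+4+17+18+27 = 95
Easton-Elm-Vale-Corby-Fenby-Thorn-Easton: 12+17+30+34+17+31 = 141
Easton-Elm-Vale-Corby-Thorn-Fenby-Easton: 12+17+30+18+17+15 = 109
Easton-Elm-Vale-Thorn-Fenby-Corby-Easton: 12+17+21+17+34+27 = 128
Easton-Elm-Vale-Thorn-Corby-Fenby-Easton: 12+17+21+18+34+15 = 117
Easton-Elm-Fenby-Vale-Corby-Thorn-Easton: 12+21+4+30+18+31 = 116
Easton-Elm-Fenby-Vale-Thorn-Corby-Easton: 12+21+4+21+18+27 = 103
Easton-Elm-Fenby-Corby-Vale-Thorn-Easton: 12+21+34+30+21+31 = 149
Easton-Elm-Fenby-Corby-Thorn-Vale-Easton: 12+21+34+18+21+11 = 117
Easton-Elm-Fenby-Thorn-Vale-Corby-Easton: 12+21+17+21+30+27 = 128
Easton-Elm-Fenby-Thorn-Corby-Vale-Easton: 12+21+17+18+30+11 = 109
Easton-Elm-Corby-Vale-Fenby-Thorn-Easton: 12+25+30+4+17+31 = 119
Easton-Elm-Corby-Vale-Thorn-Fenby-Easton: 12+25+30+21+17+15 = 120
… (46 more)
Easton-Elm-Corby-Thorn-Fenby-Vale-Easton: 12+25+18+17+4+11 = 87  ← best
The minimum is 87.
One optimal route: Easton → Elm → Corby → Thorn → Fenby → Vale → Easton (or its reverse).

Shortest round trip = 87 km.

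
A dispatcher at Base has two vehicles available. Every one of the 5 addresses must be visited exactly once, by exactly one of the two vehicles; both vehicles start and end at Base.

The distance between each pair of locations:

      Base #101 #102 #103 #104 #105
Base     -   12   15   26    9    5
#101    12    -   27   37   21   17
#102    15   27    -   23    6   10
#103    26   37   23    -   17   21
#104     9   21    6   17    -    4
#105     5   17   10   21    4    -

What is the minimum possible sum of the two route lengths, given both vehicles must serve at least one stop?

Try each way of splitting the stops between the two vehicles (each non-empty) and, for each split, find the best tour for each vehicle:
  {#101} + {#102, #103, #104, #105}: 24 + 64 = 88
  {#102} + {#101, #103, #104, #105}: 30 + 75 = 105
  {#101, #102} + {#103, #104, #105}: 54 + 52 = 106
  {#103} + {#101, #102, #104, #105}: 52 + 54 = 106
  {#101, #103} + {#102, #104, #105}: 75 + 30 = 105
  {#102, #103} + {#101, #104, #105}: 64 + 42 = 106
  … (15 splits in total)
Best: vehicle 1 Base → #101 → Base = 24; vehicle 2 Base → #102 → #103 → #104 → #105 → Base = 64; combined 88.

Minimum combined distance: 88.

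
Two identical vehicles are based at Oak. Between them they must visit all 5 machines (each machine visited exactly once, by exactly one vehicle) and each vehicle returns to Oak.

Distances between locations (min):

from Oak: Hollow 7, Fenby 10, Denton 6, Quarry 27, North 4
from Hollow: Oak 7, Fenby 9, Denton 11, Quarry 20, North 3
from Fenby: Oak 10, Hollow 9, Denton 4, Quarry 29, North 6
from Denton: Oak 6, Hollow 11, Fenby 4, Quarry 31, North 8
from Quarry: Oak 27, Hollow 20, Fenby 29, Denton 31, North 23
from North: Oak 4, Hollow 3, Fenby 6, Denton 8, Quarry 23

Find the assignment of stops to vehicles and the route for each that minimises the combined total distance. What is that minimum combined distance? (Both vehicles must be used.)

Check every non-empty split of the stops between the two vehicles; for each half take its own optimal tour:
  {Hollow} + {Fenby, Denton, Quarry, North}: 14 + 66 = 80
  {Fenby} + {Hollow, Denton, Quarry, North}: 20 + 64 = 84
  {Hollow, Fenby} + {Denton, Quarry, North}: 26 + 64 = 90
  {Denton} + {Hollow, Fenby, Quarry, North}: 12 + 66 = 78
  {Hollow, Denton} + {Fenby, Quarry, North}: 24 + 66 = 90
  {Fenby, Denton} + {Hollow, Quarry, North}: 20 + 54 = 74
  … (15 splits in total)
Best: vehicle 1 Oak → Fenby → Denton → Oak = 20; vehicle 2 Oak → Hollow → Quarry → North → Oak = 54; combined 74.

Minimum combined distance: 74 min.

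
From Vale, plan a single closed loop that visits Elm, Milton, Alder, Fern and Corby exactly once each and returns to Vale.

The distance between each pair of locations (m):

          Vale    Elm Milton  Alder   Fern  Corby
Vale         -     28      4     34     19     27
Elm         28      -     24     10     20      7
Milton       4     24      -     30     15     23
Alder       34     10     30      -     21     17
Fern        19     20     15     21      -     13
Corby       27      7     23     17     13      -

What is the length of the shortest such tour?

Shortest round trip = 83 m.

Vale→Elm→Milton→Alder→Fern→Corby→Vale: 28+24+30+21+13+27 = 143
Vale→Elm→Milton→Alder→Corby→Fern→Vale: 28+24+30+17+13+19 = 131
Vale→Elm→Milton→Fern→Alder→Corby→Vale: 28+24+15+21+17+27 = 132
Vale→Elm→Milton→Fern→Corby→Alder→Vale: 28+24+15+13+17+34 = 131
Vale→Elm→Milton→Corby→Alder→Fern→Vale: 28+24+23+17+21+19 = 132
Vale→Elm→Milton→Corby→Fern→Alder→Vale: 28+24+23+13+21+34 = 143
Vale→Elm→Alder→Milton→Fern→Corby→Vale: 28+10+30+15+13+27 = 123
Vale→Elm→Alder→Milton→Corby→Fern→Vale: 28+10+30+23+13+19 = 123
Vale→Elm→Alder→Fern→Milton→Corby→Vale: 28+10+21+15+23+27 = 124
Vale→Elm→Alder→Fern→Corby→Milton→Vale: 28+10+21+13+23+4 = 99
Vale→Elm→Alder→Corby→Milton→Fern→Vale: 28+10+17+23+15+19 = 112
Vale→Elm→Alder→Corby→Fern→Milton→Vale: 28+10+17+13+15+4 = 87
Vale→Elm→Fern→Milton→Alder→Corby→Vale: 28+20+15+30+17+27 = 137
Vale→Elm→Fern→Milton→Corby→Alder→Vale: 28+20+15+23+17+34 = 137
… (46 more)
Vale→Milton→Alder→Elm→Corby→Fern→Vale: 4+30+10+7+13+19 = 83  ← best
The minimum is 83.
One optimal route: Vale → Milton → Alder → Elm → Corby → Fern → Vale (or its reverse).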